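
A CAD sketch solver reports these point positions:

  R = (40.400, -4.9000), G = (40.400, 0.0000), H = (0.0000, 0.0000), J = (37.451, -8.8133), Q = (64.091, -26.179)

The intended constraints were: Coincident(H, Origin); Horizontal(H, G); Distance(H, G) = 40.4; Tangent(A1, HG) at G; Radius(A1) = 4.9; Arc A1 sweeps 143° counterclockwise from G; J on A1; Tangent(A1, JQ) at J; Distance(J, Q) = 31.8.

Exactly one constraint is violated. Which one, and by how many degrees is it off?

Tangent(A1, JQ) at J — off by 3.90°.

H = (0.00, 0.00) ✓; H.y = 0.00, G.y = 0.00 ✓; |HG| = 40.40 ✓; ∠(RG, GH) = 90.00° ✓; |RG| = 4.900 ✓; bearing(R→J) − bearing(R→G) = 143.0° ✓; |RJ| = 4.900 ✓; ∠(RJ, JQ) = 86.10° ✗; |JQ| = 31.80 ✓.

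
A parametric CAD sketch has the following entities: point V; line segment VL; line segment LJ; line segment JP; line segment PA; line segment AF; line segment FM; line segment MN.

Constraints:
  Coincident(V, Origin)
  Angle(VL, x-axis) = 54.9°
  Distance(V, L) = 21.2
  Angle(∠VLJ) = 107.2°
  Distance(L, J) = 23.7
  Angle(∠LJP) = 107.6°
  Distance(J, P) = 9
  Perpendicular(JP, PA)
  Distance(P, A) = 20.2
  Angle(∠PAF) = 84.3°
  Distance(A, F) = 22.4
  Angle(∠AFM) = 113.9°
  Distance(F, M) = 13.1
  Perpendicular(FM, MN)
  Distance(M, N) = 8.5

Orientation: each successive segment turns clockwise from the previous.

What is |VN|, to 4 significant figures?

37.34

V is at the origin; VL runs at 54.9° with length 21.2, so L = (12.19, 17.34). ∠VLJ = 107.2° gives LJ at -17.90° from the x-axis; with |LJ| = 23.7, J = (34.74, 10.06). ∠LJP = 107.6° gives JP at -90.30° from the x-axis; with |JP| = 9.0, P = (34.70, 1.061). JP ⟂ PA, so PA runs at 179.7°; with |PA| = 20.2, A = (14.50, 1.166). ∠PAF = 84.3° gives AF at 84.00° from the x-axis; with |AF| = 22.4, F = (16.84, 23.44). ∠AFM = 113.9° gives FM at 17.90° from the x-axis; with |FM| = 13.1, M = (29.30, 27.47). FM ⟂ MN, so MN runs at -72.10°; with |MN| = 8.5, N = (31.92, 19.38). Then |VN| = |N − V| = 37.34.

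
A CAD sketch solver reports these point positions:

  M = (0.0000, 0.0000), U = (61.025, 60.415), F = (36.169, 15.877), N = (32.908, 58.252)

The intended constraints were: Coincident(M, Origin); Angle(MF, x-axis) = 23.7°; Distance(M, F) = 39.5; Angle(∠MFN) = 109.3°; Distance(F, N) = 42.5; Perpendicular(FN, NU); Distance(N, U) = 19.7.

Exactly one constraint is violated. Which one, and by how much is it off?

Distance(N, U) = 19.7 — off by 8.50.

M = (0.00, 0.00) ✓; MF at 23.70° ✓; |MF| = 39.50 ✓; ∠MFN = 109.3° ✓; |FN| = 42.50 ✓; ∠(FN, NU) = 90.00° ✓; |NU| = 28.20 ✗.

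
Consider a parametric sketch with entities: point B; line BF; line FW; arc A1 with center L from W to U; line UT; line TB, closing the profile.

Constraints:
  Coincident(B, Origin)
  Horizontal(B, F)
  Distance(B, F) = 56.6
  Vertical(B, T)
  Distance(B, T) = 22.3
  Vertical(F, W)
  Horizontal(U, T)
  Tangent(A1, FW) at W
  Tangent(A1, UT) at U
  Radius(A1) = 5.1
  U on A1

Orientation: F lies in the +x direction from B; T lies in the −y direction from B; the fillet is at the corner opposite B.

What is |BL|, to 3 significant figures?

54.3

B is at the origin; B and F share the same y with |BF| = 56.6 and F on the +x side, so F = (56.6, 0.00). BT is vertical with |BT| = 22.3 and T on the −y side, so T = (0.00, -22.3). The virtual corner opposite B is at (56.6, -22.3). A1 meets FW tangentially, so LW is at right angles to FW and the tangent condition forces LU to be normal to UT, with radius 5.1, so the center L sits 5.1 in from both sides at L = (51.5, -17.2). Then |BL| = |L − B| = 54.3.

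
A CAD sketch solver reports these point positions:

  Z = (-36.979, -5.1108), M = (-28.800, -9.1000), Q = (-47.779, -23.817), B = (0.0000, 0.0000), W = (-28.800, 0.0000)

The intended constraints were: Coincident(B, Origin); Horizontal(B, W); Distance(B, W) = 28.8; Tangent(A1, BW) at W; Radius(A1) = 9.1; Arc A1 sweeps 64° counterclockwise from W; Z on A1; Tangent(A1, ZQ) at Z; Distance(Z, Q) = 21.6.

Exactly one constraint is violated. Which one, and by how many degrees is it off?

Tangent(A1, ZQ) at Z — off by 4.00°.

B = (0.00, 0.00) ✓; B.y = 0.00, W.y = 0.00 ✓; |BW| = 28.80 ✓; ∠(MW, WB) = 90.00° ✓; |MW| = 9.100 ✓; bearing(M→Z) − bearing(M→W) = 64.00° ✓; |MZ| = 9.100 ✓; ∠(MZ, ZQ) = 94.00° ✗; |ZQ| = 21.60 ✓.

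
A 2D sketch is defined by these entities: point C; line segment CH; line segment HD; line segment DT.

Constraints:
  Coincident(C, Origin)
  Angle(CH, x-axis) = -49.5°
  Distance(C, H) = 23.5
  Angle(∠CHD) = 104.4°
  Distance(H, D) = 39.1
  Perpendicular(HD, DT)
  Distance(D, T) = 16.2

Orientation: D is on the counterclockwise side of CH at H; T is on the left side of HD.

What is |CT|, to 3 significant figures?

45.4

C is at the origin; CH runs at -49.5° with length 23.5, so H = 23.5·(cos -49.5°, sin -49.5°) = (15.3, -17.9). ∠CHD = 104.4°, so HD runs at -49.5° + (180° − 104.4°) = 26.1° from the x-axis; with |HD| = 39.1, D = H + 39.1·(cos 26.1°, sin 26.1°) = (50.4, -0.668). The perpendicularity gives DT at right angles to HD; with |DT| = 16.2 on the left of HD, T = D + 16.2·(-0.440, 0.898) = (43.2, 13.9). Then |CT| = |T − C| = 45.4.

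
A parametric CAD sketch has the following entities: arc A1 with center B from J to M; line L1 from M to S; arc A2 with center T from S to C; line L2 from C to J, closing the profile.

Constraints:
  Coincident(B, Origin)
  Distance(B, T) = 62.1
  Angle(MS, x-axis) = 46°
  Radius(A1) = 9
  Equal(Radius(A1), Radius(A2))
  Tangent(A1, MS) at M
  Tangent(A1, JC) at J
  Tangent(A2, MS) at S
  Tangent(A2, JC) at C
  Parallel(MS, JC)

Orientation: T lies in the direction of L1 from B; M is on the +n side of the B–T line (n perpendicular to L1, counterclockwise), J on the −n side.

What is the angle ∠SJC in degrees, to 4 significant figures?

16.16°

The slot axis is L1's direction at 46.0°, so u = (cos 46.0°, sin 46.0°) = (0.6947, 0.7193) and n = (−sin 46.0°, cos 46.0°) = (-0.7193, 0.6947). B is at the origin and T lies 62.1 along u from B, so T = 62.1·u = (43.14, 44.67). Tangency of A1 to both parallel lines with radius 9.0 puts M and J at B ± 9.0·n: M = (-6.474, 6.252), J = (6.474, -6.252). Equal radii place S and C the same way about T: S = T + 9.0·n = (36.66, 50.92), C = T − 9.0·n = (49.61, 38.42). Then cos ∠SJC = JS·JC / (|JS||JC|), giving 16.16°.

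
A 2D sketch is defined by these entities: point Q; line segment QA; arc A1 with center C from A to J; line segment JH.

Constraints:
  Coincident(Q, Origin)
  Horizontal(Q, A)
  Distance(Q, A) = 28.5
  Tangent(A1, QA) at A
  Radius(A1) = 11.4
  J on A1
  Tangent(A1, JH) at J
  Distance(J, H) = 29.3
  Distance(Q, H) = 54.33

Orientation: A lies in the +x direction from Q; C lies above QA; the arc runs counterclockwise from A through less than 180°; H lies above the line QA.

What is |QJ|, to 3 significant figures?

42.0

Checks: Q.y = 0.00, A.y = 0.00 ✓; |CJ| = 11.40 ✓; ∠(CJ, JH) = 90.00° ✓; |JH| = 29.30 ✓; |QH| = 54.33 ✓.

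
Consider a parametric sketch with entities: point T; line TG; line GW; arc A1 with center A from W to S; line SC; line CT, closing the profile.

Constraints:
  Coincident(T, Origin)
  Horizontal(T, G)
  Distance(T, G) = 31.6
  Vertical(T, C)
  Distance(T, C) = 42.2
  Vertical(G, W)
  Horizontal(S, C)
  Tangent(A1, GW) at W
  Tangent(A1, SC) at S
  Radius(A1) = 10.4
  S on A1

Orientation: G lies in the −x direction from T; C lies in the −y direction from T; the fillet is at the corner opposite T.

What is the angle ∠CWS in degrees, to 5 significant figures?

26.783°

The virtual corner opposite T is at (-31.600, -42.200). Tangency of A1 to GW means the radius AW is perpendicular to GW and tangency of A1 to SC means the radius AS is perpendicular to SC, with radius 10.4, so the center A sits 10.4 in from both sides at A = (-21.200, -31.800). That places the tangent points at W = (-31.600, -31.800) on GW and S = (-21.200, -42.200) on SC. Then cos ∠CWS = WC·WS / (|WC||WS|), giving 26.783°.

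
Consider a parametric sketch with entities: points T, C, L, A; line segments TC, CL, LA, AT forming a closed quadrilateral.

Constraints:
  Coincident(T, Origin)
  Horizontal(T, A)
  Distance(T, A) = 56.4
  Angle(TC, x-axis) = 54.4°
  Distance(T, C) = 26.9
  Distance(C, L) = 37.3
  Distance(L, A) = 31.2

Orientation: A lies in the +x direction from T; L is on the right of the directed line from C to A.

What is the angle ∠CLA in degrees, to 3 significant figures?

84.4°

Checks: |CL| = 37.30 ✓; |LA| = 31.20 ✓.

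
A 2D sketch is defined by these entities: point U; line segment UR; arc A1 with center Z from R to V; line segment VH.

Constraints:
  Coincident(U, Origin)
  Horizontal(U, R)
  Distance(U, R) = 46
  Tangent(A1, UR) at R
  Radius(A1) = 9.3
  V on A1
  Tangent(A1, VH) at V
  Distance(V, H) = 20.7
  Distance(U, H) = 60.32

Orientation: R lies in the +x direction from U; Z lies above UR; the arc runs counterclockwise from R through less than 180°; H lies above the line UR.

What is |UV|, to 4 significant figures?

56.23

U is at the origin; UR is horizontal with |UR| = 46.0 and R on the +x side, so R = (46.00, 0.000). Since A1 is tangent to UR there, ZR ⟂ UR, so Z = R + (0, 9.3) = (46.00, 9.300). Since ZV ⟂ VH (tangency), |ZH| = √(9.3² + 20.7²) = 22.69 regardless of where V sits on A1. So H lies on both circle(U, 60.32) and circle(Z, 22.69); the above-UR intersection is H = (51.56, 31.30). V is the foot of the tangent from H: V = (55.16, 10.92).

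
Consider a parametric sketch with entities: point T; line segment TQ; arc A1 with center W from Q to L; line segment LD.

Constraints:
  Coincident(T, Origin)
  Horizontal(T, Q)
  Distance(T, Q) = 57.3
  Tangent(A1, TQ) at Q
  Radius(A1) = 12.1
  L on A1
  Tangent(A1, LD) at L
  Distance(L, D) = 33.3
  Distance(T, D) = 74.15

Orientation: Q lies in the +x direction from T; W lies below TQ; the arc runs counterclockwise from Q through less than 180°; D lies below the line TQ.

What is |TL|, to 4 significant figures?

48.63

Checks: |TQ| = 57.30 ✓; |WL| = 12.10 ✓; ∠(WL, LD) = 90.00° ✓; |LD| = 33.30 ✓; |TD| = 74.15 ✓.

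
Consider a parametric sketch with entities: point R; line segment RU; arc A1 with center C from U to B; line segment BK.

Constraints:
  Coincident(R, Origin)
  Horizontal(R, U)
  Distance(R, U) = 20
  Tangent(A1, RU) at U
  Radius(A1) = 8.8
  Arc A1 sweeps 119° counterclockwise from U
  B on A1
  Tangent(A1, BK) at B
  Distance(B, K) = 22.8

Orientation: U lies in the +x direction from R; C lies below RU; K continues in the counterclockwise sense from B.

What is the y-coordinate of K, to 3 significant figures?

-33.0

R is at the origin; R and U share the same y with |RU| = 20.0 and U on the +x side, so U = (20.0, 0.00). The tangent condition forces CU to be normal to RU, so C = U + (0, -8.8) = (20.0, -8.80). On A1, U sits at bearing 90° from C; a 119° counterclockwise sweep puts B at bearing 209°, so B = C + 8.8·(cos 209°, sin 209°) = (12.3, -13.1). A1 meets BK tangentially, so CB is at right angles to BK, so BK runs along (−sin 209°, cos 209°); with |BK| = 22.8, K = (23.4, -33.0). So K.y = -33.0.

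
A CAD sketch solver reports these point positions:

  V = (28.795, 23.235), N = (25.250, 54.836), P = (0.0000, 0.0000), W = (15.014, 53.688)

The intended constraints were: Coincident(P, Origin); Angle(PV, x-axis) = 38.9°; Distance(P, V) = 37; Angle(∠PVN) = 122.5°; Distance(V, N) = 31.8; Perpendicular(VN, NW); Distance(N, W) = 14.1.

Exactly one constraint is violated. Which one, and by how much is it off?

Distance(N, W) = 14.1 — off by 3.80.

P = (0.00, 0.00) ✓; PV at 38.90° ✓; |PV| = 37.00 ✓; ∠PVN = 122.5° ✓; |VN| = 31.80 ✓; ∠(VN, NW) = 90.00° ✓; |NW| = 10.30 ✗.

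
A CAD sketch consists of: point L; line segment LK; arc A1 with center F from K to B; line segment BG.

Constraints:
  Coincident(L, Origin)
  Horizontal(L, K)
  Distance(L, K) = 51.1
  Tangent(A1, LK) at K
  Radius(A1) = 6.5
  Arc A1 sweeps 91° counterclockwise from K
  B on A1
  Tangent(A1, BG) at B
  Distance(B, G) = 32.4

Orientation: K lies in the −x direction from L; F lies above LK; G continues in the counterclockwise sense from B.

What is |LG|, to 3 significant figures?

59.7

L is at the origin; LK is horizontal with |LK| = 51.1 and K on the −x side, so K = (-51.1, 0.00). Since A1 is tangent to LK there, FK ⟂ LK, so F = K + (0, 6.5) = (-51.1, 6.50). On A1, K sits at bearing -90° from F; a 91° counterclockwise sweep puts B at bearing 1°, so B = F + 6.5·(cos 1°, sin 1°) = (-44.6, 6.61). A1 meets BG tangentially, so FB is at right angles to BG, so BG runs along (−sin 1°, cos 1°); with |BG| = 32.4, G = (-45.2, 39.0). Then |LG| = |G − L| = 59.7.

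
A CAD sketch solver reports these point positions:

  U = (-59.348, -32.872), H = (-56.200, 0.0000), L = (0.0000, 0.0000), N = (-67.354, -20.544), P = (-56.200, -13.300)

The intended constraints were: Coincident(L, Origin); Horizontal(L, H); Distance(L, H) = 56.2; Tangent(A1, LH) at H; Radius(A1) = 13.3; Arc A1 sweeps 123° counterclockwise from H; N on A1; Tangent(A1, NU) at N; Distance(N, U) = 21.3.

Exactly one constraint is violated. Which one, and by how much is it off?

Distance(N, U) = 21.3 — off by 6.60.

L = (0.00, 0.00) ✓; L.y = 0.00, H.y = 0.00 ✓; |LH| = 56.20 ✓; ∠(PH, HL) = 90.00° ✓; |PH| = 13.30 ✓; bearing(P→N) − bearing(P→H) = 123.0° ✓; |PN| = 13.30 ✓; ∠(PN, NU) = 90.00° ✓; |NU| = 14.70 ✗.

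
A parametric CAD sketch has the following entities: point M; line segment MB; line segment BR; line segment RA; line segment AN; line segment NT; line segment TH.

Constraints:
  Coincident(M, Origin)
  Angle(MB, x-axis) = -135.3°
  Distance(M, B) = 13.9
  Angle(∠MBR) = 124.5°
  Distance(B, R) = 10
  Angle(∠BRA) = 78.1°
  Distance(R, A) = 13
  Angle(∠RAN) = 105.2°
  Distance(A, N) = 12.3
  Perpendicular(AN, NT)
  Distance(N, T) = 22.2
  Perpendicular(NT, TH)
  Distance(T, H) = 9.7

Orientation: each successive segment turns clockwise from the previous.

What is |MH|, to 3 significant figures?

23.6

M is at the origin; MB runs at -135.3° with length 13.9, so B = (-9.88, -9.78). ∠MBR = 124.5° gives BR at 169° from the x-axis; with |BR| = 10.0, R = (-19.7, -7.90). ∠BRA = 78.1° gives RA at 67.3° from the x-axis; with |RA| = 13.0, A = (-14.7, 4.09). ∠RAN = 105.2° gives AN at -7.50° from the x-axis; with |AN| = 12.3, N = (-2.49, 2.48). AN ⟂ NT, so NT runs at -97.5°; with |NT| = 22.2, T = (-5.39, -19.5). The perpendicularity gives TH at right angles to NT, so TH runs at 172°; with |TH| = 9.7, H = (-15.0, -18.3). Then |MH| = |H − M| = 23.6.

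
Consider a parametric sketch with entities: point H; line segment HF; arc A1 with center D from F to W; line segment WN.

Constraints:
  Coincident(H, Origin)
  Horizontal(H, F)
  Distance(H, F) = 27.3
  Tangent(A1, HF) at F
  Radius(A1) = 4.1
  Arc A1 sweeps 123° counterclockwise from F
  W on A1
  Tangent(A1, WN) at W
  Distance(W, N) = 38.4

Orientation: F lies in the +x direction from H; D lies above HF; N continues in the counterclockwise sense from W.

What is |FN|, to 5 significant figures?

42.315

H is at the origin; H and F share the same y with |HF| = 27.3 and F on the +x side, so F = (27.300, 0.0000). A1 meets HF tangentially, so DF is at right angles to HF, so D = F + (0, 4.1) = (27.300, 4.1000). On A1, F sits at bearing -90° from D; a 123° counterclockwise sweep puts W at bearing 33°, so W = D + 4.1·(cos 33°, sin 33°) = (30.739, 6.3330). The tangent condition forces DW to be normal to WN, so WN runs along (−sin 33°, cos 33°); with |WN| = 38.4, N = (9.8244, 38.538). Then |FN| = |N − F| = 42.315.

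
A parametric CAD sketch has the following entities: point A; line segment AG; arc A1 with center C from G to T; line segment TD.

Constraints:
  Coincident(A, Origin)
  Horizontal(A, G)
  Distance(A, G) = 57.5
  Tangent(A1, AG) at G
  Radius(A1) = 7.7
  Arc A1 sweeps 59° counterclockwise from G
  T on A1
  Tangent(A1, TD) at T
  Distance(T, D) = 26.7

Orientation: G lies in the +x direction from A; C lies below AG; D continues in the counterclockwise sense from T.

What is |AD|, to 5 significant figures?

45.702

On A1, G sits at bearing 90° from C; a 59° counterclockwise sweep puts T at bearing 149°, so T = C + 7.7·(cos 149°, sin 149°) = (50.900, -3.7342). A1 meets TD tangentially, so CT is at right angles to TD, so TD runs along (−sin 149°, cos 149°); with |TD| = 26.7, D = (37.148, -26.621). Then |AD| = |D − A| = 45.702.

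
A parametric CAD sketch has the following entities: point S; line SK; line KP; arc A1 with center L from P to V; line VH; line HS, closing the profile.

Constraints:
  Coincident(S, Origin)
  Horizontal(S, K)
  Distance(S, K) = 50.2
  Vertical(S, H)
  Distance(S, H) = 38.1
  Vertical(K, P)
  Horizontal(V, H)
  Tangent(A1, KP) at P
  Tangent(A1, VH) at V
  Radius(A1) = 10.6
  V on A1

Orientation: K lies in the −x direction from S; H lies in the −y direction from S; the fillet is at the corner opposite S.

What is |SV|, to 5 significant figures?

54.952

S is at the origin; SK is horizontal with |SK| = 50.2 and K on the −x side, so K = (-50.200, 0.0000). SH is vertical with |SH| = 38.1 and H on the −y side, so H = (0.0000, -38.100). The virtual corner opposite S is at (-50.200, -38.100). Since A1 is tangent to KP there, LP ⟂ KP and tangency of A1 to VH means the radius LV is perpendicular to VH, with radius 10.6, so the center L sits 10.6 in from both sides at L = (-39.600, -27.500). That places the tangent points at P = (-50.200, -27.500) on KP and V = (-39.600, -38.100) on VH. Then |SV| = |V − S| = 54.952.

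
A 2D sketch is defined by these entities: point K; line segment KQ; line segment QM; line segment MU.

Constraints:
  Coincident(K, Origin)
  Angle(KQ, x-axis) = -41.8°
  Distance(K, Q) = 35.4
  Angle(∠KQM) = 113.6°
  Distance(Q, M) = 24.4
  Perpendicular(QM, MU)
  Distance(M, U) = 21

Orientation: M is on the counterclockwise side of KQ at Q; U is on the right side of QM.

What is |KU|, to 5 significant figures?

65.906

K is at the origin; KQ runs at -41.8° with length 35.4, so Q = 35.4·(cos -41.8°, sin -41.8°) = (26.390, -23.595). ∠KQM = 113.6°, so QM runs at -41.8° + (180° − 113.6°) = 24.600° from the x-axis; with |QM| = 24.4, M = Q + 24.4·(cos 24.600°, sin 24.600°) = (48.575, -13.438). The perpendicularity gives MU at right angles to QM; with |MU| = 21.0 on the right of QM, U = M + 21.0·(0.41628, -0.90924) = (57.317, -32.532). Then |KU| = |U − K| = 65.906.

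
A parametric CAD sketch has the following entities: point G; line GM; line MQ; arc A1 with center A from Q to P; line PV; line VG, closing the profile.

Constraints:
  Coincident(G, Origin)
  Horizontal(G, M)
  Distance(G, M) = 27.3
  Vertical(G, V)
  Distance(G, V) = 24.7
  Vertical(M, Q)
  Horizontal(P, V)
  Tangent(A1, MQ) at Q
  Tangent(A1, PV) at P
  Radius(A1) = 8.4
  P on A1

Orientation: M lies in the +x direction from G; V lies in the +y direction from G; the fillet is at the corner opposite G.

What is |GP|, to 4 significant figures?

31.10

G is at the origin; GM is horizontal with |GM| = 27.3 and M on the +x side, so M = (27.30, 0.000). G and V share the same x with |GV| = 24.7 and V on the +y side, so V = (0.000, 24.70). The virtual corner opposite G is at (27.30, 24.70). Tangency of A1 to MQ means the radius AQ is perpendicular to MQ and tangency of A1 to PV means the radius AP is perpendicular to PV, with radius 8.4, so the center A sits 8.4 in from both sides at A = (18.90, 16.30). That places the tangent points at Q = (27.30, 16.30) on MQ and P = (18.90, 24.70) on PV. Then |GP| = |P − G| = 31.10.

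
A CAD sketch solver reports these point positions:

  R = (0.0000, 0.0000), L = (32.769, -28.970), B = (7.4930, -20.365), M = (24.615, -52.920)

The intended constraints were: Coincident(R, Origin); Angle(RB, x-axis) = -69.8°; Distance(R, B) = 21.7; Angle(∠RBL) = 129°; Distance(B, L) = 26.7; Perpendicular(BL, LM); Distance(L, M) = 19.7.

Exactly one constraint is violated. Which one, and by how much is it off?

Distance(L, M) = 19.7 — off by 5.60.

R = (0.00, 0.00) ✓; RB at -69.80° ✓; |RB| = 21.70 ✓; ∠RBL = 129.0° ✓; |BL| = 26.70 ✓; ∠(BL, LM) = 90.00° ✓; |LM| = 25.30 ✗.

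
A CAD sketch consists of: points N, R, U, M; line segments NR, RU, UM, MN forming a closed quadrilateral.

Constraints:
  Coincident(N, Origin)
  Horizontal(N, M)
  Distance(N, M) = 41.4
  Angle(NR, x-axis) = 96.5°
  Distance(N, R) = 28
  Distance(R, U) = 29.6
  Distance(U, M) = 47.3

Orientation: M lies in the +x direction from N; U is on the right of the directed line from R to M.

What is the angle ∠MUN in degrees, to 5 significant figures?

13.749°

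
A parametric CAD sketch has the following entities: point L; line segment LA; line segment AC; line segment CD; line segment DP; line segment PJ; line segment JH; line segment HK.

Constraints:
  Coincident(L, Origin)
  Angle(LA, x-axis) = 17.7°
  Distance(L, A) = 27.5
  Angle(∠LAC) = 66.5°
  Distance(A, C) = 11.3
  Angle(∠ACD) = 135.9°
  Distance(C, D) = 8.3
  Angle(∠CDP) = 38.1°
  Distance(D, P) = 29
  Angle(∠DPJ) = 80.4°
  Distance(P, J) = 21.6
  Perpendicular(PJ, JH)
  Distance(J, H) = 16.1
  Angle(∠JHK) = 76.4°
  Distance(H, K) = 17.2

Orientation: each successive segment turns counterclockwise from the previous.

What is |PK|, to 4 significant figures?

13.01

L is at the origin; LA runs at 17.7° with length 27.5, so A = (26.20, 8.361). ∠LAC = 66.5° gives AC at 131.2° from the x-axis; with |AC| = 11.3, C = (18.75, 16.86). ∠ACD = 135.9° gives CD at 175.3° from the x-axis; with |CD| = 8.3, D = (10.48, 17.54). ∠CDP = 38.1° gives DP at -42.80° from the x-axis; with |DP| = 29.0, P = (31.76, -2.161). ∠DPJ = 80.4° gives PJ at 56.80° from the x-axis; with |PJ| = 21.6, J = (43.59, 15.91). PJ ⟂ JH, so JH runs at 146.8°; with |JH| = 16.1, H = (30.12, 24.73). ∠JHK = 76.4° gives HK at -109.6° from the x-axis; with |HK| = 17.2, K = (24.35, 8.526). Then |PK| = |K − P| = 13.01.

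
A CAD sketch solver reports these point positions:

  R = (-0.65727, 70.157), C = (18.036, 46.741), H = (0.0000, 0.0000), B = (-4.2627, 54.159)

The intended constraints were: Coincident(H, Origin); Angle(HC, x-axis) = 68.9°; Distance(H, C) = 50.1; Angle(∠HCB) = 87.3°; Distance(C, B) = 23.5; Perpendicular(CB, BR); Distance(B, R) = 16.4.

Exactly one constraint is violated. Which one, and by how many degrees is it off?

Perpendicular(CB, BR) — off by 5.70°.

H = (0.00, 0.00) ✓; HC at 68.90° ✓; |HC| = 50.10 ✓; ∠HCB = 87.30° ✓; |CB| = 23.50 ✓; ∠(CB, BR) = 84.30° ✗; |BR| = 16.40 ✓.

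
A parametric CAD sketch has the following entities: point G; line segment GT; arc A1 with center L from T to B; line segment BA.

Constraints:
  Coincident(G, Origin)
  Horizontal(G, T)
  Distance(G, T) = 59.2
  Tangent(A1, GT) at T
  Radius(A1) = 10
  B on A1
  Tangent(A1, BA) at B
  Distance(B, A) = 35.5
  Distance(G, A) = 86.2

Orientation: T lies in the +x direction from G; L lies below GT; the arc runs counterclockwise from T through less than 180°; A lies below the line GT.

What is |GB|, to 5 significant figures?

54.091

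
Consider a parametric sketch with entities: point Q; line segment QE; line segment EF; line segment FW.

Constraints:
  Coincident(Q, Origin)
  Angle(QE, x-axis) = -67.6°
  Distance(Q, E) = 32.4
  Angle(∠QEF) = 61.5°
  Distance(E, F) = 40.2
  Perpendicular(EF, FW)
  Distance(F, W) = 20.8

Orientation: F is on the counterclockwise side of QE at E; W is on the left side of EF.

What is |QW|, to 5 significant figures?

25.903

Q is at the origin; QE runs at -67.6° with length 32.4, so E = 32.4·(cos -67.6°, sin -67.6°) = (12.347, -29.955). ∠QEF = 61.5°, so EF runs at -67.6° + (180° − 61.5°) = 50.900° from the x-axis; with |EF| = 40.2, F = E + 40.2·(cos 50.900°, sin 50.900°) = (37.700, 1.2418). EF is perpendicular to FW; with |FW| = 20.8 on the left of EF, W = F + 20.8·(-0.77605, 0.63068) = (21.558, 14.360). Then |QW| = |W − Q| = 25.903.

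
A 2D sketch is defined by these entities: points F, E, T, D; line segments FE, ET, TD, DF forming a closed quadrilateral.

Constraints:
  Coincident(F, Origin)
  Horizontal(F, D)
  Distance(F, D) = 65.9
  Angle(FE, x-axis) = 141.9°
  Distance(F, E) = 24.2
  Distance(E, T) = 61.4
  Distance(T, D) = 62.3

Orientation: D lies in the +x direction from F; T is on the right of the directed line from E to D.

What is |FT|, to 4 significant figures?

39.13

F is at the origin; FD is horizontal with |FD| = 65.9 and D in +x, so D = (65.9, 0). FE runs at 141.9° with |FE| = 24.2, so E = (-19.04, 14.93). T is determined by |ET| = 61.4 and |TD| = 62.3 together: it lies at the intersection of circle(E, 61.4) and circle(D, 62.3). With |ED| = 86.25, the foot of the radical line on ED is 42.48 from E and the perpendicular offset is √(61.4² − 42.48²) = 44.34. Taking the right-of-ED solution: T = (15.12, -36.09).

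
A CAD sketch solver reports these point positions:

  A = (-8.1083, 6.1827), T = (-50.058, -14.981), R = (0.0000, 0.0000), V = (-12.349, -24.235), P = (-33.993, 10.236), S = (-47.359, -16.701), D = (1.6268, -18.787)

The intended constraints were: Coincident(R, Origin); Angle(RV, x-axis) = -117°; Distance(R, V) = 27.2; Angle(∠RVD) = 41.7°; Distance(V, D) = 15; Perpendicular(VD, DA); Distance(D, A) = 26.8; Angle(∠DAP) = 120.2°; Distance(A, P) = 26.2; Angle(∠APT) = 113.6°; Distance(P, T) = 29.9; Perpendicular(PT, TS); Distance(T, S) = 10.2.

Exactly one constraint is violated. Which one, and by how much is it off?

Distance(T, S) = 10.2 — off by 7.00.

R = (0.00, 0.00) ✓; RV at -117.0° ✓; |RV| = 27.20 ✓; ∠RVD = 41.70° ✓; |VD| = 15.00 ✓; ∠(VD, DA) = 90.00° ✓; |DA| = 26.80 ✓; ∠DAP = 120.2° ✓; |AP| = 26.20 ✓; ∠APT = 113.6° ✓; |PT| = 29.90 ✓; ∠(PT, TS) = 89.99° ✓; |TS| = 3.200 ✗.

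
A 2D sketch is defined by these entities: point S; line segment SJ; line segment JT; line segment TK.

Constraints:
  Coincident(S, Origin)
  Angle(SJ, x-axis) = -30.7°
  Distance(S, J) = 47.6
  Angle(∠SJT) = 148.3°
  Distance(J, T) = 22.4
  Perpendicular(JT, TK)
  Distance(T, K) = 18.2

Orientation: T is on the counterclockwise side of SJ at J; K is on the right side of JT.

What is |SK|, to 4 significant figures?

76.31

∠SJT = 148.3°, so JT runs at -30.7° + (180° − 148.3°) = 1.000° from the x-axis; with |JT| = 22.4, T = J + 22.4·(cos 1.000°, sin 1.000°) = (63.33, -23.91). The perpendicularity gives TK at right angles to JT; with |TK| = 18.2 on the right of JT, K = T + 18.2·(0.01745, -0.9998) = (63.64, -42.11). Then |SK| = |K − S| = 76.31.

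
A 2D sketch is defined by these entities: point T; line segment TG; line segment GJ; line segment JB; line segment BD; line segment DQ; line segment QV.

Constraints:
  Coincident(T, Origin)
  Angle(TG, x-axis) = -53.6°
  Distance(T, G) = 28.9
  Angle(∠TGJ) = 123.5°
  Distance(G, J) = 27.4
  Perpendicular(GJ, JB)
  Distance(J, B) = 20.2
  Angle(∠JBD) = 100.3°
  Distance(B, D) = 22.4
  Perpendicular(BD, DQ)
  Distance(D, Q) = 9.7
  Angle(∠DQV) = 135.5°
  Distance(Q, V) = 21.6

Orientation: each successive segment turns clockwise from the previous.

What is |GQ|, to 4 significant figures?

15.10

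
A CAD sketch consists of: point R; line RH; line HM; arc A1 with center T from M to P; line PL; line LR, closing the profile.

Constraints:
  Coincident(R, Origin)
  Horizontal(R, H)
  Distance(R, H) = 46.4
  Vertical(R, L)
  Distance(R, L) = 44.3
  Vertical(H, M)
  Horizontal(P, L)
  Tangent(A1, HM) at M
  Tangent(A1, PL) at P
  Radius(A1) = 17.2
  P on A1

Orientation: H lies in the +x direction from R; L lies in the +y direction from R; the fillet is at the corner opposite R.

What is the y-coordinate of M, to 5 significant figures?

27.100

R is at the origin; RH is horizontal with |RH| = 46.4 and H on the +x side, so H = (46.400, 0.0000). R and L share the same x with |RL| = 44.3 and L on the +y side, so L = (0.0000, 44.300). The virtual corner opposite R is at (46.400, 44.300). Tangency of A1 to HM means the radius TM is perpendicular to HM and tangency of A1 to PL means the radius TP is perpendicular to PL, with radius 17.2, so the center T sits 17.2 in from both sides at T = (29.200, 27.100). That places the tangent points at M = (46.400, 27.100) on HM and P = (29.200, 44.300) on PL. So M.y = 27.100.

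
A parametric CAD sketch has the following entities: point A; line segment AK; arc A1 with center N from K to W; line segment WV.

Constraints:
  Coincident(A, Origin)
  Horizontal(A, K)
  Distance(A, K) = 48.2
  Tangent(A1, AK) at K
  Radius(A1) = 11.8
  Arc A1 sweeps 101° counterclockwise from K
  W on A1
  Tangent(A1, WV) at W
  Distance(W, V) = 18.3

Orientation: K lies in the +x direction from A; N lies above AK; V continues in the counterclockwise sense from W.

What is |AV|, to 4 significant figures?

64.76

On A1, K sits at bearing -90° from N; a 101° counterclockwise sweep puts W at bearing 11°, so W = N + 11.8·(cos 11°, sin 11°) = (59.78, 14.05). Since A1 is tangent to WV there, NW ⟂ WV, so WV runs along (−sin 11°, cos 11°); with |WV| = 18.3, V = (56.29, 32.02). Then |AV| = |V − A| = 64.76.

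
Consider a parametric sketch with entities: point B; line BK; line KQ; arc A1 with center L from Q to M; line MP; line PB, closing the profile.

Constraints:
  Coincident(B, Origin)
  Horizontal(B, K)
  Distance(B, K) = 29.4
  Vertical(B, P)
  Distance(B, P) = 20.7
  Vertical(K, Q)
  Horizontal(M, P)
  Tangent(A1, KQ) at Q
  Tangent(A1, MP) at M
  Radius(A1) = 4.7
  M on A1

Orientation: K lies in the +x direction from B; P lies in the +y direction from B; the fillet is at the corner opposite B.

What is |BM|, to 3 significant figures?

32.2

B is at the origin; B and K share the same y with |BK| = 29.4 and K on the +x side, so K = (29.4, 0.00). B and P share the same x with |BP| = 20.7 and P on the +y side, so P = (0.00, 20.7). The virtual corner opposite B is at (29.4, 20.7). Since A1 is tangent to KQ there, LQ ⟂ KQ and tangency of A1 to MP means the radius LM is perpendicular to MP, with radius 4.7, so the center L sits 4.7 in from both sides at L = (24.7, 16.0). That places the tangent points at Q = (29.4, 16.0) on KQ and M = (24.7, 20.7) on MP. Then |BM| = |M − B| = 32.2.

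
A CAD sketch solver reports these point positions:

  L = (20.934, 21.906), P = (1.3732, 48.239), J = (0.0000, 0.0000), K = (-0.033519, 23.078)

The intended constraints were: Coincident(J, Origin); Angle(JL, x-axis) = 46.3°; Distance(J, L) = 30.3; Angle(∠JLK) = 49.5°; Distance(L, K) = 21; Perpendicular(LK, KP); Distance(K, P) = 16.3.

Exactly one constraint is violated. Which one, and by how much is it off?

Distance(K, P) = 16.3 — off by 8.90.

J = (0.00, 0.00) ✓; JL at 46.30° ✓; |JL| = 30.30 ✓; ∠JLK = 49.50° ✓; |LK| = 21.00 ✓; ∠(LK, KP) = 90.00° ✓; |KP| = 25.20 ✗.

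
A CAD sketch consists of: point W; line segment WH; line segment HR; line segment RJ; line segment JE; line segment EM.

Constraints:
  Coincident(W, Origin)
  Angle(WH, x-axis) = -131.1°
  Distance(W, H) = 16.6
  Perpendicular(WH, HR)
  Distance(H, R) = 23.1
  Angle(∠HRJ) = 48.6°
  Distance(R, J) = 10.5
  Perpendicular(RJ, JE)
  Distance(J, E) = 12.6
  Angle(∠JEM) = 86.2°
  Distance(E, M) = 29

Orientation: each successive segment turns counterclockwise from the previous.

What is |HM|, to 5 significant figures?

34.362

RJ ⟂ JE, so JE runs at -179.70°; with |JE| = 12.6, E = (-6.1599, -17.261). ∠JEM = 86.2° gives EM at -85.900° from the x-axis; with |EM| = 29.0, M = (-4.0865, -46.186). Then |HM| = |M − H| = 34.362.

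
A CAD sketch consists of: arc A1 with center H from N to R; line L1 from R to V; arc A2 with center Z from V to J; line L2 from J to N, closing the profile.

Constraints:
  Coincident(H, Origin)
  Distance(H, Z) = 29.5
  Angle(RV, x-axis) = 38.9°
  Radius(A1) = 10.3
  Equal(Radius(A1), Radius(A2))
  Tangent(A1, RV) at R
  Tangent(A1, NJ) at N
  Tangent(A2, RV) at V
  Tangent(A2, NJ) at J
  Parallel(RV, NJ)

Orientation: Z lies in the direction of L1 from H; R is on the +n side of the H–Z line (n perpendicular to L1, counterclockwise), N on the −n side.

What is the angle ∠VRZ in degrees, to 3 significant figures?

19.2°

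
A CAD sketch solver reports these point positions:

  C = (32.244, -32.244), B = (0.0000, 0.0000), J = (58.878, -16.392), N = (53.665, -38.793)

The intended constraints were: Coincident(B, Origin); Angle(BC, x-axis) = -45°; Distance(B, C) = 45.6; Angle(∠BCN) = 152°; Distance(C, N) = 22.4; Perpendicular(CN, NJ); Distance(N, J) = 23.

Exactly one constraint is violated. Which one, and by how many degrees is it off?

Perpendicular(CN, NJ) — off by 3.90°.

B = (0.00, 0.00) ✓; BC at -45.00° ✓; |BC| = 45.60 ✓; ∠BCN = 152.0° ✓; |CN| = 22.40 ✓; ∠(CN, NJ) = 93.90° ✗; |NJ| = 23.00 ✓.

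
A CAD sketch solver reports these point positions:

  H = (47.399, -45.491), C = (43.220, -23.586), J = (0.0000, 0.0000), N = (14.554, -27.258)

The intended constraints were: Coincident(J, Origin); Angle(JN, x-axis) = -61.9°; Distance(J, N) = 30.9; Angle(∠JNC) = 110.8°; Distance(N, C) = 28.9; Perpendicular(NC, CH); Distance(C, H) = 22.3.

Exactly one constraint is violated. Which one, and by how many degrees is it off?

Perpendicular(NC, CH) — off by 3.50°.

J = (0.00, 0.00) ✓; JN at -61.90° ✓; |JN| = 30.90 ✓; ∠JNC = 110.8° ✓; |NC| = 28.90 ✓; ∠(NC, CH) = 86.50° ✗; |CH| = 22.30 ✓.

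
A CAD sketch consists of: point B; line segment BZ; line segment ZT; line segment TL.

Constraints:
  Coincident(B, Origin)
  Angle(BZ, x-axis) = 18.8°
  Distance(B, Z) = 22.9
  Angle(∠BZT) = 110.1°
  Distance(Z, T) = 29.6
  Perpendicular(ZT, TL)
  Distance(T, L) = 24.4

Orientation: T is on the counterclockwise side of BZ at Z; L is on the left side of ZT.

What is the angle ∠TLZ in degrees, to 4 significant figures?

50.50°

∠BZT = 110.1°, so ZT runs at 18.8° + (180° − 110.1°) = 88.70° from the x-axis; with |ZT| = 29.6, T = Z + 29.6·(cos 88.70°, sin 88.70°) = (22.35, 36.97). ZT ⟂ TL; with |TL| = 24.4 on the left of ZT, L = T + 24.4·(-0.9997, 0.02269) = (-2.044, 37.53). Then cos ∠TLZ = LT·LZ / (|LT||LZ|), giving 50.50°.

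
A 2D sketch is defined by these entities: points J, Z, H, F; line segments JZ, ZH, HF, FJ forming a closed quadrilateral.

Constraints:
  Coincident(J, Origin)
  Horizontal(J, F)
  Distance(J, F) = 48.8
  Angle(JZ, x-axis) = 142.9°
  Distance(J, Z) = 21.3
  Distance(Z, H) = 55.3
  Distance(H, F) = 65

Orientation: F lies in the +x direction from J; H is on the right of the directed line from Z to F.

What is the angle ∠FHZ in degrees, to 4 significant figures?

67.17°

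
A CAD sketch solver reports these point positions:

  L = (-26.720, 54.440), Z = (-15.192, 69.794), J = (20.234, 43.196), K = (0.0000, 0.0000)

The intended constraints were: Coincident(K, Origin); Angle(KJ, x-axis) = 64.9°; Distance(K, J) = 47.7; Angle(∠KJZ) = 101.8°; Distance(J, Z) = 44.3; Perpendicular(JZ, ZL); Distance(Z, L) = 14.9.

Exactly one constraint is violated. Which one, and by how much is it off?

Distance(Z, L) = 14.9 — off by 4.30.

K = (0.00, 0.00) ✓; KJ at 64.90° ✓; |KJ| = 47.70 ✓; ∠KJZ = 101.8° ✓; |JZ| = 44.30 ✓; ∠(JZ, ZL) = 90.00° ✓; |ZL| = 19.20 ✗.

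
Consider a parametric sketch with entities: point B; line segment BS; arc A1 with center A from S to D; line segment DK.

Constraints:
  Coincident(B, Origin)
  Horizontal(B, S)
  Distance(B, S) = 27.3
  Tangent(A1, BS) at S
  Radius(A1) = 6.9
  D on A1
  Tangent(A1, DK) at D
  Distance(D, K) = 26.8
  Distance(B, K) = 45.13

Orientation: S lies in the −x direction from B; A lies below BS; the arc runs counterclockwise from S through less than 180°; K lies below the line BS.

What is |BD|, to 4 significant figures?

35.05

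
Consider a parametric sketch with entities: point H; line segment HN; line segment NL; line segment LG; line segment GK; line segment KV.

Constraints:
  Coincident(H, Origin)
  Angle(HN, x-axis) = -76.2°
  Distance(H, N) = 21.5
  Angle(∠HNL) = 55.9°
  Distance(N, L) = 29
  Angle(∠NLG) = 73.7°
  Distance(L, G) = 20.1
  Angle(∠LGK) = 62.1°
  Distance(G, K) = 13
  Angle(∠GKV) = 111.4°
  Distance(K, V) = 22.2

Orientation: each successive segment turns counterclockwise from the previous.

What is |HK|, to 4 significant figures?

7.830

H is at the origin; HN runs at -76.2° with length 21.5, so N = (5.128, -20.88). ∠HNL = 55.9° gives NL at 47.90° from the x-axis; with |NL| = 29.0, L = (24.57, 0.6379). ∠NLG = 73.7° gives LG at 154.2° from the x-axis; with |LG| = 20.1, G = (6.474, 9.386). ∠LGK = 62.1° gives GK at -87.90° from the x-axis; with |GK| = 13.0, K = (6.951, -3.605). Then |HK| = |K − H| = 7.830.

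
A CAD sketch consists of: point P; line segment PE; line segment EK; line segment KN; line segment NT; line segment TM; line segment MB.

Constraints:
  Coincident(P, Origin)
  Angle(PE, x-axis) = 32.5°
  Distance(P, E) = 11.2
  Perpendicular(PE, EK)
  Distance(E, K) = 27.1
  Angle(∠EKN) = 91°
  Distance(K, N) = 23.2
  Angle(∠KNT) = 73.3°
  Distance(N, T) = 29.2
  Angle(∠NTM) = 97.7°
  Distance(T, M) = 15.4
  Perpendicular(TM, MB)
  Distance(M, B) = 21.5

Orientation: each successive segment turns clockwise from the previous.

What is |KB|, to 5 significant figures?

5.2413

∠NTM = 97.7° gives TM at 24.500° from the x-axis; with |TM| = 15.4, M = (10.234, 4.6969). The perpendicularity gives MB at right angles to TM, so MB runs at -65.500°; with |MB| = 21.5, B = (19.150, -14.867). Then |KB| = |B − K| = 5.2413.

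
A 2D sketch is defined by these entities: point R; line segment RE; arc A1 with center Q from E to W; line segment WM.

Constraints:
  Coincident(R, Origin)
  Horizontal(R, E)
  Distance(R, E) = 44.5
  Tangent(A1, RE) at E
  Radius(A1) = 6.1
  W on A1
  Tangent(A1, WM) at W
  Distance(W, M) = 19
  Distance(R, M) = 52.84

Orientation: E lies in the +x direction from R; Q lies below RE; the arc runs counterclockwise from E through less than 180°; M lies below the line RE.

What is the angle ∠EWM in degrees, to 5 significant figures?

123.94°

Checks: |QW| = 6.100 ✓; ∠(QW, WM) = 90.00° ✓; |WM| = 19.00 ✓; |RM| = 52.84 ✓.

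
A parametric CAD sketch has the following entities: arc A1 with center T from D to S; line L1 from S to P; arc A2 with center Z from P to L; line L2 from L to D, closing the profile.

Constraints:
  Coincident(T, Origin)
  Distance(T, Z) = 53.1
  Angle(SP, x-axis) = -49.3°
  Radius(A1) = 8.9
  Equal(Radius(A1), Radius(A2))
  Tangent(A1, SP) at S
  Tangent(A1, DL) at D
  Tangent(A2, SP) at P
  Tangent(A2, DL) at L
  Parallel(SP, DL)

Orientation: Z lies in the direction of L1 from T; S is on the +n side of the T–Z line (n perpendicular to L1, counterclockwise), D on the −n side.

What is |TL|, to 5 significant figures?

53.841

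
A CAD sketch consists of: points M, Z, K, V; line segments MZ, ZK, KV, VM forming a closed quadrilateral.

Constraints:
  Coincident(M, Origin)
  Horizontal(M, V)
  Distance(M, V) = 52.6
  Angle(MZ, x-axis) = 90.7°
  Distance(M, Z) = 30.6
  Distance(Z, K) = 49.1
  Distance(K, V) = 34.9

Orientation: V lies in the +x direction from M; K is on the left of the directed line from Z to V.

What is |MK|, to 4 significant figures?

59.66

M is at the origin; MV is horizontal with |MV| = 52.6 and V in +x, so V = (52.6, 0). MZ runs at 90.7° with |MZ| = 30.6, so Z = (-0.3738, 30.60). K is determined by |ZK| = 49.1 and |KV| = 34.9 together: it lies at the intersection of circle(Z, 49.1) and circle(V, 34.9). With |ZV| = 61.18, the foot of the radical line on ZV is 40.34 from Z and the perpendicular offset is √(49.1² − 40.34²) = 28.00. Taking the left-of-ZV solution: K = (48.56, 34.67).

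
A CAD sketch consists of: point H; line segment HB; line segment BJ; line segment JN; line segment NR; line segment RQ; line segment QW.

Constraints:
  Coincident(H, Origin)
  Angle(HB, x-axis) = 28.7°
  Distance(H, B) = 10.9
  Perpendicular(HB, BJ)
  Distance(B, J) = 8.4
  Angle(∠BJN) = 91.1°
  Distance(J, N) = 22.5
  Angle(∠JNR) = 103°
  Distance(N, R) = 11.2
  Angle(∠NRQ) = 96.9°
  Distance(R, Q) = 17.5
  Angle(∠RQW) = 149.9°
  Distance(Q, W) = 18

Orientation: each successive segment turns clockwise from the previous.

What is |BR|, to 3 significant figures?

25.3

∠BJN = 91.1° gives JN at -150° from the x-axis; with |JN| = 22.5, N = (-5.93, -13.3). ∠JNR = 103.0° gives NR at 133° from the x-axis; with |NR| = 11.2, R = (-13.5, -5.10). Then |BR| = |R − B| = 25.3.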